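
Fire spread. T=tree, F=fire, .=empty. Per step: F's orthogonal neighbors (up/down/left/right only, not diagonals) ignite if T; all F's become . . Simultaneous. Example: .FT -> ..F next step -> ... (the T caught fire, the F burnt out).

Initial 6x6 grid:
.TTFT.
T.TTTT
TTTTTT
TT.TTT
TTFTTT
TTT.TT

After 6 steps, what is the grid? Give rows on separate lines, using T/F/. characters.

Step 1: 6 trees catch fire, 2 burn out
  .TF.F.
  T.TFTT
  TTTTTT
  TT.TTT
  TF.FTT
  TTF.TT
Step 2: 9 trees catch fire, 6 burn out
  .F....
  T.F.FT
  TTTFTT
  TF.FTT
  F...FT
  TF..TT
Step 3: 9 trees catch fire, 9 burn out
  ......
  T....F
  TFF.FT
  F...FT
  .....F
  F...FT
Step 4: 4 trees catch fire, 9 burn out
  ......
  T.....
  F....F
  .....F
  ......
  .....F
Step 5: 1 trees catch fire, 4 burn out
  ......
  F.....
  ......
  ......
  ......
  ......
Step 6: 0 trees catch fire, 1 burn out
  ......
  ......
  ......
  ......
  ......
  ......

......
......
......
......
......
......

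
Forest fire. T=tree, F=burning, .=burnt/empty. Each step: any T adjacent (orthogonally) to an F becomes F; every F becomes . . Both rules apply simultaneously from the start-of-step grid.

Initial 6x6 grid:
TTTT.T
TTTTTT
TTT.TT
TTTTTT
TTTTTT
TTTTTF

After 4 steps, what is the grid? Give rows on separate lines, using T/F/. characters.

Step 1: 2 trees catch fire, 1 burn out
  TTTT.T
  TTTTTT
  TTT.TT
  TTTTTT
  TTTTTF
  TTTTF.
Step 2: 3 trees catch fire, 2 burn out
  TTTT.T
  TTTTTT
  TTT.TT
  TTTTTF
  TTTTF.
  TTTF..
Step 3: 4 trees catch fire, 3 burn out
  TTTT.T
  TTTTTT
  TTT.TF
  TTTTF.
  TTTF..
  TTF...
Step 4: 5 trees catch fire, 4 burn out
  TTTT.T
  TTTTTF
  TTT.F.
  TTTF..
  TTF...
  TF....

TTTT.T
TTTTTF
TTT.F.
TTTF..
TTF...
TF....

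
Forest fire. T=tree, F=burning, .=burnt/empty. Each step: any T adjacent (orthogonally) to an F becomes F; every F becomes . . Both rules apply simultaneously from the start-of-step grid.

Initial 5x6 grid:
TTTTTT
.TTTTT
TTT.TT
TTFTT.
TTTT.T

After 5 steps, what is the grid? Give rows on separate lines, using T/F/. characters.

Step 1: 4 trees catch fire, 1 burn out
  TTTTTT
  .TTTTT
  TTF.TT
  TF.FT.
  TTFT.T
Step 2: 6 trees catch fire, 4 burn out
  TTTTTT
  .TFTTT
  TF..TT
  F...F.
  TF.F.T
Step 3: 6 trees catch fire, 6 burn out
  TTFTTT
  .F.FTT
  F...FT
  ......
  F....T
Step 4: 4 trees catch fire, 6 burn out
  TF.FTT
  ....FT
  .....F
  ......
  .....T
Step 5: 3 trees catch fire, 4 burn out
  F...FT
  .....F
  ......
  ......
  .....T

F...FT
.....F
......
......
.....T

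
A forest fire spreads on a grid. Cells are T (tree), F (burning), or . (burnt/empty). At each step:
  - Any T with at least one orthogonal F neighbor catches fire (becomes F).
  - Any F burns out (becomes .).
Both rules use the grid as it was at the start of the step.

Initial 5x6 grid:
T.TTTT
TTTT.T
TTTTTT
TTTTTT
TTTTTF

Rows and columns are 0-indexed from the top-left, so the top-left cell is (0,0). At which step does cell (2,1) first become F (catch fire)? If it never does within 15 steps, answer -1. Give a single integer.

Step 1: cell (2,1)='T' (+2 fires, +1 burnt)
Step 2: cell (2,1)='T' (+3 fires, +2 burnt)
Step 3: cell (2,1)='T' (+4 fires, +3 burnt)
Step 4: cell (2,1)='T' (+4 fires, +4 burnt)
Step 5: cell (2,1)='T' (+5 fires, +4 burnt)
Step 6: cell (2,1)='F' (+4 fires, +5 burnt)
  -> target ignites at step 6
Step 7: cell (2,1)='.' (+3 fires, +4 burnt)
Step 8: cell (2,1)='.' (+1 fires, +3 burnt)
Step 9: cell (2,1)='.' (+1 fires, +1 burnt)
Step 10: cell (2,1)='.' (+0 fires, +1 burnt)
  fire out at step 10

6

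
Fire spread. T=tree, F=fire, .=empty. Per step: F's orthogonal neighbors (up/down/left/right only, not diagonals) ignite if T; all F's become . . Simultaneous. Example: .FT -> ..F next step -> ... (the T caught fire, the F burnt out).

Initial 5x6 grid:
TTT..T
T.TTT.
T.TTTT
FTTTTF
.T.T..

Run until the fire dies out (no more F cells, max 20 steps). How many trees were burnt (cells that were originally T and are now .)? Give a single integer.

Step 1: +4 fires, +2 burnt (F count now 4)
Step 2: +5 fires, +4 burnt (F count now 5)
Step 3: +5 fires, +5 burnt (F count now 5)
Step 4: +3 fires, +5 burnt (F count now 3)
Step 5: +1 fires, +3 burnt (F count now 1)
Step 6: +0 fires, +1 burnt (F count now 0)
Fire out after step 6
Initially T: 19, now '.': 29
Total burnt (originally-T cells now '.'): 18

Answer: 18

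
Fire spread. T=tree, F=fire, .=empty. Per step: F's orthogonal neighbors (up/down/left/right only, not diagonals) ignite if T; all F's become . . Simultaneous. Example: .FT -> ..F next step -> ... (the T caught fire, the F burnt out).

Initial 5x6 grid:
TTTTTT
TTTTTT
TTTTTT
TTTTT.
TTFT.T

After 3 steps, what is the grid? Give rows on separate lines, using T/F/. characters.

Step 1: 3 trees catch fire, 1 burn out
  TTTTTT
  TTTTTT
  TTTTTT
  TTFTT.
  TF.F.T
Step 2: 4 trees catch fire, 3 burn out
  TTTTTT
  TTTTTT
  TTFTTT
  TF.FT.
  F....T
Step 3: 5 trees catch fire, 4 burn out
  TTTTTT
  TTFTTT
  TF.FTT
  F...F.
  .....T

TTTTTT
TTFTTT
TF.FTT
F...F.
.....T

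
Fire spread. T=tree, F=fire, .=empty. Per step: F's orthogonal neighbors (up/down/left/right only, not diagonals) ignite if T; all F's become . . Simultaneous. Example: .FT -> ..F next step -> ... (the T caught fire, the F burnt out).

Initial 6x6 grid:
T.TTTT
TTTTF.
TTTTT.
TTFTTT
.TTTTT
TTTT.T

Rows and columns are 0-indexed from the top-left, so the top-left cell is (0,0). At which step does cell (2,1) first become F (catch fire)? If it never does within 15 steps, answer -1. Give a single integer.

Step 1: cell (2,1)='T' (+7 fires, +2 burnt)
Step 2: cell (2,1)='F' (+10 fires, +7 burnt)
  -> target ignites at step 2
Step 3: cell (2,1)='.' (+7 fires, +10 burnt)
Step 4: cell (2,1)='.' (+3 fires, +7 burnt)
Step 5: cell (2,1)='.' (+2 fires, +3 burnt)
Step 6: cell (2,1)='.' (+0 fires, +2 burnt)
  fire out at step 6

2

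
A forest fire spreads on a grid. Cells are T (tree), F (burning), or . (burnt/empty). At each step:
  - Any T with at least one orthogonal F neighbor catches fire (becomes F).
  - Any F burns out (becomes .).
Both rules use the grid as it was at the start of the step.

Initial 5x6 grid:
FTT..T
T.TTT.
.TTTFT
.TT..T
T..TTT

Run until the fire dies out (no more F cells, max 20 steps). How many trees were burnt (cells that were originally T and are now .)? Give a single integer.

Answer: 16

Derivation:
Step 1: +5 fires, +2 burnt (F count now 5)
Step 2: +4 fires, +5 burnt (F count now 4)
Step 3: +4 fires, +4 burnt (F count now 4)
Step 4: +2 fires, +4 burnt (F count now 2)
Step 5: +1 fires, +2 burnt (F count now 1)
Step 6: +0 fires, +1 burnt (F count now 0)
Fire out after step 6
Initially T: 18, now '.': 28
Total burnt (originally-T cells now '.'): 16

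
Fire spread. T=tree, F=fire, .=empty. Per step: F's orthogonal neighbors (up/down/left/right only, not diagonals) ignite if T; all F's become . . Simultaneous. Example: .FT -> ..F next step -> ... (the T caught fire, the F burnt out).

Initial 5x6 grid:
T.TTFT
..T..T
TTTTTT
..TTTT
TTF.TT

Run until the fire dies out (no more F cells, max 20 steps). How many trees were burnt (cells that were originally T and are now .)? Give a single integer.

Answer: 19

Derivation:
Step 1: +4 fires, +2 burnt (F count now 4)
Step 2: +5 fires, +4 burnt (F count now 5)
Step 3: +5 fires, +5 burnt (F count now 5)
Step 4: +4 fires, +5 burnt (F count now 4)
Step 5: +1 fires, +4 burnt (F count now 1)
Step 6: +0 fires, +1 burnt (F count now 0)
Fire out after step 6
Initially T: 20, now '.': 29
Total burnt (originally-T cells now '.'): 19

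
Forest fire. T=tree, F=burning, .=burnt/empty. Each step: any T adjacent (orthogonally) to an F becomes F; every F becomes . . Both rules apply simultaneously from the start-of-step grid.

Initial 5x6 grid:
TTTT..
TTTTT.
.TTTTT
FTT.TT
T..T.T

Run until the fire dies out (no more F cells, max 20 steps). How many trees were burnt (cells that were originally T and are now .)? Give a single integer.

Step 1: +2 fires, +1 burnt (F count now 2)
Step 2: +2 fires, +2 burnt (F count now 2)
Step 3: +2 fires, +2 burnt (F count now 2)
Step 4: +4 fires, +2 burnt (F count now 4)
Step 5: +4 fires, +4 burnt (F count now 4)
Step 6: +4 fires, +4 burnt (F count now 4)
Step 7: +1 fires, +4 burnt (F count now 1)
Step 8: +1 fires, +1 burnt (F count now 1)
Step 9: +0 fires, +1 burnt (F count now 0)
Fire out after step 9
Initially T: 21, now '.': 29
Total burnt (originally-T cells now '.'): 20

Answer: 20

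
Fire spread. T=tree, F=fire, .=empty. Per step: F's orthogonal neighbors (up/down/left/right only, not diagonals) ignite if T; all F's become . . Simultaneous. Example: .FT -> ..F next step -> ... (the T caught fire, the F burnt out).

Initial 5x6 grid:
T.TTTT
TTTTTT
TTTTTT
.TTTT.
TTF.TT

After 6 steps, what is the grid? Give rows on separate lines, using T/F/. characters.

Step 1: 2 trees catch fire, 1 burn out
  T.TTTT
  TTTTTT
  TTTTTT
  .TFTT.
  TF..TT
Step 2: 4 trees catch fire, 2 burn out
  T.TTTT
  TTTTTT
  TTFTTT
  .F.FT.
  F...TT
Step 3: 4 trees catch fire, 4 burn out
  T.TTTT
  TTFTTT
  TF.FTT
  ....F.
  ....TT
Step 4: 6 trees catch fire, 4 burn out
  T.FTTT
  TF.FTT
  F...FT
  ......
  ....FT
Step 5: 5 trees catch fire, 6 burn out
  T..FTT
  F...FT
  .....F
  ......
  .....F
Step 6: 3 trees catch fire, 5 burn out
  F...FT
  .....F
  ......
  ......
  ......

F...FT
.....F
......
......
......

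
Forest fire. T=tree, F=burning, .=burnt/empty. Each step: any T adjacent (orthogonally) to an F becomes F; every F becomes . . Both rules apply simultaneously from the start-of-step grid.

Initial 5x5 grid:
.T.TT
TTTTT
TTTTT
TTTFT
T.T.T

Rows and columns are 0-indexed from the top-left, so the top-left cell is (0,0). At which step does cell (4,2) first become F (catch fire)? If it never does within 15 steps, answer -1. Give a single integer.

Step 1: cell (4,2)='T' (+3 fires, +1 burnt)
Step 2: cell (4,2)='F' (+6 fires, +3 burnt)
  -> target ignites at step 2
Step 3: cell (4,2)='.' (+5 fires, +6 burnt)
Step 4: cell (4,2)='.' (+4 fires, +5 burnt)
Step 5: cell (4,2)='.' (+2 fires, +4 burnt)
Step 6: cell (4,2)='.' (+0 fires, +2 burnt)
  fire out at step 6

2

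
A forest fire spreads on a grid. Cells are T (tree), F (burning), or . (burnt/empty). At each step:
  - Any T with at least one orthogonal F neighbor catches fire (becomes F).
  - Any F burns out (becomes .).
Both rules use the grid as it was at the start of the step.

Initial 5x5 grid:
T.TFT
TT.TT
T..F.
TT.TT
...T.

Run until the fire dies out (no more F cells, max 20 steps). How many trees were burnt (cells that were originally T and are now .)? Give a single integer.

Step 1: +4 fires, +2 burnt (F count now 4)
Step 2: +3 fires, +4 burnt (F count now 3)
Step 3: +0 fires, +3 burnt (F count now 0)
Fire out after step 3
Initially T: 13, now '.': 19
Total burnt (originally-T cells now '.'): 7

Answer: 7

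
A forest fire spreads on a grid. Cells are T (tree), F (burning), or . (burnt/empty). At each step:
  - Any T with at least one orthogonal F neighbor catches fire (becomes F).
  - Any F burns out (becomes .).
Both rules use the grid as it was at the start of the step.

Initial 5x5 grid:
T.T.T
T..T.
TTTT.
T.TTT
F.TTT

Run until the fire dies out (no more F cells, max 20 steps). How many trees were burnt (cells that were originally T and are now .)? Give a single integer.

Answer: 14

Derivation:
Step 1: +1 fires, +1 burnt (F count now 1)
Step 2: +1 fires, +1 burnt (F count now 1)
Step 3: +2 fires, +1 burnt (F count now 2)
Step 4: +2 fires, +2 burnt (F count now 2)
Step 5: +2 fires, +2 burnt (F count now 2)
Step 6: +3 fires, +2 burnt (F count now 3)
Step 7: +2 fires, +3 burnt (F count now 2)
Step 8: +1 fires, +2 burnt (F count now 1)
Step 9: +0 fires, +1 burnt (F count now 0)
Fire out after step 9
Initially T: 16, now '.': 23
Total burnt (originally-T cells now '.'): 14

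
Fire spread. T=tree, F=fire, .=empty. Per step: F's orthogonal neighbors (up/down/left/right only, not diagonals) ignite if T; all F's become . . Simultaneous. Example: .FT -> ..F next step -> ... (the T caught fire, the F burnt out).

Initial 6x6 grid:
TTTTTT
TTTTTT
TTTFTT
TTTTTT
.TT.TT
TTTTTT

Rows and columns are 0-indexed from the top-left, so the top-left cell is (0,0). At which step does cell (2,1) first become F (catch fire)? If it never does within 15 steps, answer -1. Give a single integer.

Step 1: cell (2,1)='T' (+4 fires, +1 burnt)
Step 2: cell (2,1)='F' (+7 fires, +4 burnt)
  -> target ignites at step 2
Step 3: cell (2,1)='.' (+9 fires, +7 burnt)
Step 4: cell (2,1)='.' (+8 fires, +9 burnt)
Step 5: cell (2,1)='.' (+4 fires, +8 burnt)
Step 6: cell (2,1)='.' (+1 fires, +4 burnt)
Step 7: cell (2,1)='.' (+0 fires, +1 burnt)
  fire out at step 7

2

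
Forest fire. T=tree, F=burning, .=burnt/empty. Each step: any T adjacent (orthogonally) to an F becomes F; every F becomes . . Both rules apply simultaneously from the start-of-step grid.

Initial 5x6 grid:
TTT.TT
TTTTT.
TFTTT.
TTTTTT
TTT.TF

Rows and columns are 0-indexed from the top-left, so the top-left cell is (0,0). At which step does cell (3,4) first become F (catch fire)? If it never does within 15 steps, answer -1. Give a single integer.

Step 1: cell (3,4)='T' (+6 fires, +2 burnt)
Step 2: cell (3,4)='F' (+8 fires, +6 burnt)
  -> target ignites at step 2
Step 3: cell (3,4)='.' (+7 fires, +8 burnt)
Step 4: cell (3,4)='.' (+1 fires, +7 burnt)
Step 5: cell (3,4)='.' (+1 fires, +1 burnt)
Step 6: cell (3,4)='.' (+1 fires, +1 burnt)
Step 7: cell (3,4)='.' (+0 fires, +1 burnt)
  fire out at step 7

2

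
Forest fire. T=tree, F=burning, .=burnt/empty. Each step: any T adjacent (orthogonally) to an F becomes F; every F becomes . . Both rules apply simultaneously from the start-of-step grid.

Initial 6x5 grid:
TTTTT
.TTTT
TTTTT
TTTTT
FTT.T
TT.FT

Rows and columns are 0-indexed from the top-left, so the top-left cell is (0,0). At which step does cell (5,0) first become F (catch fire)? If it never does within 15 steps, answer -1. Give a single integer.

Step 1: cell (5,0)='F' (+4 fires, +2 burnt)
  -> target ignites at step 1
Step 2: cell (5,0)='.' (+5 fires, +4 burnt)
Step 3: cell (5,0)='.' (+3 fires, +5 burnt)
Step 4: cell (5,0)='.' (+4 fires, +3 burnt)
Step 5: cell (5,0)='.' (+4 fires, +4 burnt)
Step 6: cell (5,0)='.' (+4 fires, +4 burnt)
Step 7: cell (5,0)='.' (+1 fires, +4 burnt)
Step 8: cell (5,0)='.' (+0 fires, +1 burnt)
  fire out at step 8

1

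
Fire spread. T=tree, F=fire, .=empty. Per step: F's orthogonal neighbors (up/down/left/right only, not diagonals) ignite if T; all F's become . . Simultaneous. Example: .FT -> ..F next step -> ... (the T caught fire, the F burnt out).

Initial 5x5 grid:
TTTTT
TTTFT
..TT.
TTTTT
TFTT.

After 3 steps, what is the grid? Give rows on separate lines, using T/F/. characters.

Step 1: 7 trees catch fire, 2 burn out
  TTTFT
  TTF.F
  ..TF.
  TFTTT
  F.FT.
Step 2: 8 trees catch fire, 7 burn out
  TTF.F
  TF...
  ..F..
  F.FFT
  ...F.
Step 3: 3 trees catch fire, 8 burn out
  TF...
  F....
  .....
  ....F
  .....

TF...
F....
.....
....F
.....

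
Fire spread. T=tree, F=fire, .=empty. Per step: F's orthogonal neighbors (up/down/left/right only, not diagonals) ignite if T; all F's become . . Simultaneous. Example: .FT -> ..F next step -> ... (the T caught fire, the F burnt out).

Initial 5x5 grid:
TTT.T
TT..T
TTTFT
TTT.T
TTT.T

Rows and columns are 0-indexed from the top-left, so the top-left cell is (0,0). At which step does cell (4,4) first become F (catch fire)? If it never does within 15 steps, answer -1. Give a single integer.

Step 1: cell (4,4)='T' (+2 fires, +1 burnt)
Step 2: cell (4,4)='T' (+4 fires, +2 burnt)
Step 3: cell (4,4)='F' (+6 fires, +4 burnt)
  -> target ignites at step 3
Step 4: cell (4,4)='.' (+4 fires, +6 burnt)
Step 5: cell (4,4)='.' (+3 fires, +4 burnt)
Step 6: cell (4,4)='.' (+0 fires, +3 burnt)
  fire out at step 6

3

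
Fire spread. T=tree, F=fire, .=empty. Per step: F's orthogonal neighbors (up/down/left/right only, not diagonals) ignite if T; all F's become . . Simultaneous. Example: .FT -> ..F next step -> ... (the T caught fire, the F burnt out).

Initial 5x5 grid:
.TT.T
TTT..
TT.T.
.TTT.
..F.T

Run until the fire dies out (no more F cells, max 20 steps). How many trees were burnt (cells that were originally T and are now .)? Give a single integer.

Step 1: +1 fires, +1 burnt (F count now 1)
Step 2: +2 fires, +1 burnt (F count now 2)
Step 3: +2 fires, +2 burnt (F count now 2)
Step 4: +2 fires, +2 burnt (F count now 2)
Step 5: +3 fires, +2 burnt (F count now 3)
Step 6: +1 fires, +3 burnt (F count now 1)
Step 7: +0 fires, +1 burnt (F count now 0)
Fire out after step 7
Initially T: 13, now '.': 23
Total burnt (originally-T cells now '.'): 11

Answer: 11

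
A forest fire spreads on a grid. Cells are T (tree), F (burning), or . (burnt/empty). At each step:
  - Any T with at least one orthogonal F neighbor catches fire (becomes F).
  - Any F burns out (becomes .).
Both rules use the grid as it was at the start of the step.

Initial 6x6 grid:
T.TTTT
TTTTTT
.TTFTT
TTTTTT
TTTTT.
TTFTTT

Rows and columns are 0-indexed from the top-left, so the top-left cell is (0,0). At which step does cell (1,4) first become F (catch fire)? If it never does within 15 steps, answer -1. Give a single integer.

Step 1: cell (1,4)='T' (+7 fires, +2 burnt)
Step 2: cell (1,4)='F' (+11 fires, +7 burnt)
  -> target ignites at step 2
Step 3: cell (1,4)='.' (+9 fires, +11 burnt)
Step 4: cell (1,4)='.' (+3 fires, +9 burnt)
Step 5: cell (1,4)='.' (+1 fires, +3 burnt)
Step 6: cell (1,4)='.' (+0 fires, +1 burnt)
  fire out at step 6

2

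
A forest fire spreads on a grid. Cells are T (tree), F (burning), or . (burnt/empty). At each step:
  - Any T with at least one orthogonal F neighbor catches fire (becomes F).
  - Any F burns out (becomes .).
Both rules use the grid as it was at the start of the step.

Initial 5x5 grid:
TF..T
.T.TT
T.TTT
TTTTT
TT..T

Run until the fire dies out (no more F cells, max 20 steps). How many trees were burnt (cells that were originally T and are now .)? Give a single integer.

Step 1: +2 fires, +1 burnt (F count now 2)
Step 2: +0 fires, +2 burnt (F count now 0)
Fire out after step 2
Initially T: 17, now '.': 10
Total burnt (originally-T cells now '.'): 2

Answer: 2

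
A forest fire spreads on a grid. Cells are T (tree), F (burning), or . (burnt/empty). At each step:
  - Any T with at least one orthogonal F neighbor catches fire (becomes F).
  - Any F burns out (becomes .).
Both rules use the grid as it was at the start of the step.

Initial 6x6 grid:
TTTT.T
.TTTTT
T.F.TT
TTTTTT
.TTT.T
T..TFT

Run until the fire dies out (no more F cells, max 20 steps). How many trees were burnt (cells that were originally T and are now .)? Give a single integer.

Answer: 25

Derivation:
Step 1: +4 fires, +2 burnt (F count now 4)
Step 2: +8 fires, +4 burnt (F count now 8)
Step 3: +7 fires, +8 burnt (F count now 7)
Step 4: +5 fires, +7 burnt (F count now 5)
Step 5: +1 fires, +5 burnt (F count now 1)
Step 6: +0 fires, +1 burnt (F count now 0)
Fire out after step 6
Initially T: 26, now '.': 35
Total burnt (originally-T cells now '.'): 25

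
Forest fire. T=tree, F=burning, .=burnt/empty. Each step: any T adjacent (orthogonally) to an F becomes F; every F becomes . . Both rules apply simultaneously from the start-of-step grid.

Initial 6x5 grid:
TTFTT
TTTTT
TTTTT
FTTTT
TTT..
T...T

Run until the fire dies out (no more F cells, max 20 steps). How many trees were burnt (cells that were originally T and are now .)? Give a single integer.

Answer: 22

Derivation:
Step 1: +6 fires, +2 burnt (F count now 6)
Step 2: +10 fires, +6 burnt (F count now 10)
Step 3: +4 fires, +10 burnt (F count now 4)
Step 4: +2 fires, +4 burnt (F count now 2)
Step 5: +0 fires, +2 burnt (F count now 0)
Fire out after step 5
Initially T: 23, now '.': 29
Total burnt (originally-T cells now '.'): 22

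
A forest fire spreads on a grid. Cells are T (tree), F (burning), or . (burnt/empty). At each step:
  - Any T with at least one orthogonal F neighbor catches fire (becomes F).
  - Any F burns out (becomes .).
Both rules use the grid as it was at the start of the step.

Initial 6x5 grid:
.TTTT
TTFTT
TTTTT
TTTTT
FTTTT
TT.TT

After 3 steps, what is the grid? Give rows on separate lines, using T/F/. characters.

Step 1: 7 trees catch fire, 2 burn out
  .TFTT
  TF.FT
  TTFTT
  FTTTT
  .FTTT
  FT.TT
Step 2: 11 trees catch fire, 7 burn out
  .F.FT
  F...F
  FF.FT
  .FFTT
  ..FTT
  .F.TT
Step 3: 4 trees catch fire, 11 burn out
  ....F
  .....
  ....F
  ...FT
  ...FT
  ...TT

....F
.....
....F
...FT
...FT
...TT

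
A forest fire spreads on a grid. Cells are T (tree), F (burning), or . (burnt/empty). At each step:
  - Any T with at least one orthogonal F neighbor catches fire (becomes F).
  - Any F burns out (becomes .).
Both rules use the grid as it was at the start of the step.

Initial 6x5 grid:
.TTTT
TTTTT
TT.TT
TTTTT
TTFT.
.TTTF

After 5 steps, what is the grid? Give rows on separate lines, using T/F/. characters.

Step 1: 5 trees catch fire, 2 burn out
  .TTTT
  TTTTT
  TT.TT
  TTFTT
  TF.F.
  .TFF.
Step 2: 4 trees catch fire, 5 burn out
  .TTTT
  TTTTT
  TT.TT
  TF.FT
  F....
  .F...
Step 3: 4 trees catch fire, 4 burn out
  .TTTT
  TTTTT
  TF.FT
  F...F
  .....
  .....
Step 4: 4 trees catch fire, 4 burn out
  .TTTT
  TFTFT
  F...F
  .....
  .....
  .....
Step 5: 5 trees catch fire, 4 burn out
  .FTFT
  F.F.F
  .....
  .....
  .....
  .....

.FTFT
F.F.F
.....
.....
.....
.....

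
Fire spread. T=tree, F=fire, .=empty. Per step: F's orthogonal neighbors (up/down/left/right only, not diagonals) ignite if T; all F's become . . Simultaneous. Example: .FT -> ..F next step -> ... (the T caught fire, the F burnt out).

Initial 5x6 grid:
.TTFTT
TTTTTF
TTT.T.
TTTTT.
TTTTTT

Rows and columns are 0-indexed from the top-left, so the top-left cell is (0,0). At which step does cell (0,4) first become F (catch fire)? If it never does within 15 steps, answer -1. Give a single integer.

Step 1: cell (0,4)='F' (+5 fires, +2 burnt)
  -> target ignites at step 1
Step 2: cell (0,4)='.' (+3 fires, +5 burnt)
Step 3: cell (0,4)='.' (+3 fires, +3 burnt)
Step 4: cell (0,4)='.' (+5 fires, +3 burnt)
Step 5: cell (0,4)='.' (+5 fires, +5 burnt)
Step 6: cell (0,4)='.' (+2 fires, +5 burnt)
Step 7: cell (0,4)='.' (+1 fires, +2 burnt)
Step 8: cell (0,4)='.' (+0 fires, +1 burnt)
  fire out at step 8

1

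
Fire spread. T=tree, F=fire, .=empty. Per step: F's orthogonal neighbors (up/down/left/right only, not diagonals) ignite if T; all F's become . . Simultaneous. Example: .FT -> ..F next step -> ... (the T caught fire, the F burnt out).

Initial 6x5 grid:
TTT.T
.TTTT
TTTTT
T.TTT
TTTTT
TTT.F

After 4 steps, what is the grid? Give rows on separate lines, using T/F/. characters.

Step 1: 1 trees catch fire, 1 burn out
  TTT.T
  .TTTT
  TTTTT
  T.TTT
  TTTTF
  TTT..
Step 2: 2 trees catch fire, 1 burn out
  TTT.T
  .TTTT
  TTTTT
  T.TTF
  TTTF.
  TTT..
Step 3: 3 trees catch fire, 2 burn out
  TTT.T
  .TTTT
  TTTTF
  T.TF.
  TTF..
  TTT..
Step 4: 5 trees catch fire, 3 burn out
  TTT.T
  .TTTF
  TTTF.
  T.F..
  TF...
  TTF..

TTT.T
.TTTF
TTTF.
T.F..
TF...
TTF..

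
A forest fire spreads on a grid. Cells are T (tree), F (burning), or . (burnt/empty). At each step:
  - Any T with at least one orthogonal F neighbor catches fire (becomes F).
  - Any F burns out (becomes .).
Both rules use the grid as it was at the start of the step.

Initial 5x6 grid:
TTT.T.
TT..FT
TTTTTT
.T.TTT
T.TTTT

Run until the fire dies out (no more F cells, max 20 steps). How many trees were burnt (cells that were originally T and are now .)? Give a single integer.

Answer: 21

Derivation:
Step 1: +3 fires, +1 burnt (F count now 3)
Step 2: +3 fires, +3 burnt (F count now 3)
Step 3: +4 fires, +3 burnt (F count now 4)
Step 4: +3 fires, +4 burnt (F count now 3)
Step 5: +4 fires, +3 burnt (F count now 4)
Step 6: +2 fires, +4 burnt (F count now 2)
Step 7: +2 fires, +2 burnt (F count now 2)
Step 8: +0 fires, +2 burnt (F count now 0)
Fire out after step 8
Initially T: 22, now '.': 29
Total burnt (originally-T cells now '.'): 21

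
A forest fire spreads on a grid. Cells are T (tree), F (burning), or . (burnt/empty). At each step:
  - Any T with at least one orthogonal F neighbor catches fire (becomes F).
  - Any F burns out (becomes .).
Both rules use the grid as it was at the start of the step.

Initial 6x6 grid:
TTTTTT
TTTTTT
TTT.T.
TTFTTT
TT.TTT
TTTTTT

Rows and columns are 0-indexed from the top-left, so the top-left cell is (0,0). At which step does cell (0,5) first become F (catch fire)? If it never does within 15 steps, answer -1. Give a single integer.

Step 1: cell (0,5)='T' (+3 fires, +1 burnt)
Step 2: cell (0,5)='T' (+6 fires, +3 burnt)
Step 3: cell (0,5)='T' (+10 fires, +6 burnt)
Step 4: cell (0,5)='T' (+8 fires, +10 burnt)
Step 5: cell (0,5)='T' (+4 fires, +8 burnt)
Step 6: cell (0,5)='F' (+1 fires, +4 burnt)
  -> target ignites at step 6
Step 7: cell (0,5)='.' (+0 fires, +1 burnt)
  fire out at step 7

6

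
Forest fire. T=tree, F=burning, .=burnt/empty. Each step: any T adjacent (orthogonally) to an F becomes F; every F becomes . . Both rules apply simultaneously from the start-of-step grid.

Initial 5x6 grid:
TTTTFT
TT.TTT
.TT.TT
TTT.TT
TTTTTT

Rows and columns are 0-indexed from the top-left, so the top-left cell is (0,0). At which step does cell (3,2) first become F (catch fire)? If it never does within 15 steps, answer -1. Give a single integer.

Step 1: cell (3,2)='T' (+3 fires, +1 burnt)
Step 2: cell (3,2)='T' (+4 fires, +3 burnt)
Step 3: cell (3,2)='T' (+3 fires, +4 burnt)
Step 4: cell (3,2)='T' (+4 fires, +3 burnt)
Step 5: cell (3,2)='T' (+4 fires, +4 burnt)
Step 6: cell (3,2)='T' (+3 fires, +4 burnt)
Step 7: cell (3,2)='F' (+3 fires, +3 burnt)
  -> target ignites at step 7
Step 8: cell (3,2)='.' (+1 fires, +3 burnt)
Step 9: cell (3,2)='.' (+0 fires, +1 burnt)
  fire out at step 9

7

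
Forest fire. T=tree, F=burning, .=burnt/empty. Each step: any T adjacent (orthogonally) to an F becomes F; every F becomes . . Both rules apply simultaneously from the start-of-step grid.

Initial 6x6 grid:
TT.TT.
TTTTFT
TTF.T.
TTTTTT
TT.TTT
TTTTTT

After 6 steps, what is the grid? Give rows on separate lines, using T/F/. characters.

Step 1: 7 trees catch fire, 2 burn out
  TT.TF.
  TTFF.F
  TF..F.
  TTFTTT
  TT.TTT
  TTTTTT
Step 2: 6 trees catch fire, 7 burn out
  TT.F..
  TF....
  F.....
  TF.FFT
  TT.TTT
  TTTTTT
Step 3: 7 trees catch fire, 6 burn out
  TF....
  F.....
  ......
  F....F
  TF.FFT
  TTTTTT
Step 4: 6 trees catch fire, 7 burn out
  F.....
  ......
  ......
  ......
  F....F
  TFTFFT
Step 5: 3 trees catch fire, 6 burn out
  ......
  ......
  ......
  ......
  ......
  F.F..F
Step 6: 0 trees catch fire, 3 burn out
  ......
  ......
  ......
  ......
  ......
  ......

......
......
......
......
......
......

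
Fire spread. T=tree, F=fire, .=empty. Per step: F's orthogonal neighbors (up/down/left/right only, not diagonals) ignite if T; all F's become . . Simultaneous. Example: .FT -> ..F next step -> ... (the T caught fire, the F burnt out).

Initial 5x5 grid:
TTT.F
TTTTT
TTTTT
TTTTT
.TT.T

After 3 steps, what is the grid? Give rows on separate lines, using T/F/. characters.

Step 1: 1 trees catch fire, 1 burn out
  TTT..
  TTTTF
  TTTTT
  TTTTT
  .TT.T
Step 2: 2 trees catch fire, 1 burn out
  TTT..
  TTTF.
  TTTTF
  TTTTT
  .TT.T
Step 3: 3 trees catch fire, 2 burn out
  TTT..
  TTF..
  TTTF.
  TTTTF
  .TT.T

TTT..
TTF..
TTTF.
TTTTF
.TT.T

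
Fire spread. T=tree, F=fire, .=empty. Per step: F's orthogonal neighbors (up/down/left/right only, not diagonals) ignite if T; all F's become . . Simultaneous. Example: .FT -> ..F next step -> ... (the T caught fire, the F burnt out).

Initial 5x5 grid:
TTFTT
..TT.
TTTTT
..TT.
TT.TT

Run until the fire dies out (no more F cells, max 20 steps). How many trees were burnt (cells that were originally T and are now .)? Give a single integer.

Answer: 15

Derivation:
Step 1: +3 fires, +1 burnt (F count now 3)
Step 2: +4 fires, +3 burnt (F count now 4)
Step 3: +3 fires, +4 burnt (F count now 3)
Step 4: +3 fires, +3 burnt (F count now 3)
Step 5: +1 fires, +3 burnt (F count now 1)
Step 6: +1 fires, +1 burnt (F count now 1)
Step 7: +0 fires, +1 burnt (F count now 0)
Fire out after step 7
Initially T: 17, now '.': 23
Total burnt (originally-T cells now '.'): 15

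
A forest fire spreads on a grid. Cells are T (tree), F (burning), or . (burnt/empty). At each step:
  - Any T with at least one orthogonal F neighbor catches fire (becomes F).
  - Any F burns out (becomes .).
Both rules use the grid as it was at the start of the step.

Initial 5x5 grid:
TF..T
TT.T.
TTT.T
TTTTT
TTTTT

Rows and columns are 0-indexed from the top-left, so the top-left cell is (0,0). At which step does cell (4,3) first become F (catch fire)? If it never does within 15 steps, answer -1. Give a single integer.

Step 1: cell (4,3)='T' (+2 fires, +1 burnt)
Step 2: cell (4,3)='T' (+2 fires, +2 burnt)
Step 3: cell (4,3)='T' (+3 fires, +2 burnt)
Step 4: cell (4,3)='T' (+3 fires, +3 burnt)
Step 5: cell (4,3)='T' (+3 fires, +3 burnt)
Step 6: cell (4,3)='F' (+2 fires, +3 burnt)
  -> target ignites at step 6
Step 7: cell (4,3)='.' (+2 fires, +2 burnt)
Step 8: cell (4,3)='.' (+0 fires, +2 burnt)
  fire out at step 8

6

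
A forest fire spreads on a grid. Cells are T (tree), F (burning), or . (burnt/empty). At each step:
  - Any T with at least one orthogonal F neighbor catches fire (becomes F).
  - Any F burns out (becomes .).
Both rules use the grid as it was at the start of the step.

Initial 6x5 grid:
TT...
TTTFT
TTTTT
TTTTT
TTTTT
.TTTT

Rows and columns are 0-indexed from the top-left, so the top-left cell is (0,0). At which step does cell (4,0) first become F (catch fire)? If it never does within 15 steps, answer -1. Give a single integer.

Step 1: cell (4,0)='T' (+3 fires, +1 burnt)
Step 2: cell (4,0)='T' (+4 fires, +3 burnt)
Step 3: cell (4,0)='T' (+6 fires, +4 burnt)
Step 4: cell (4,0)='T' (+6 fires, +6 burnt)
Step 5: cell (4,0)='T' (+4 fires, +6 burnt)
Step 6: cell (4,0)='F' (+2 fires, +4 burnt)
  -> target ignites at step 6
Step 7: cell (4,0)='.' (+0 fires, +2 burnt)
  fire out at step 7

6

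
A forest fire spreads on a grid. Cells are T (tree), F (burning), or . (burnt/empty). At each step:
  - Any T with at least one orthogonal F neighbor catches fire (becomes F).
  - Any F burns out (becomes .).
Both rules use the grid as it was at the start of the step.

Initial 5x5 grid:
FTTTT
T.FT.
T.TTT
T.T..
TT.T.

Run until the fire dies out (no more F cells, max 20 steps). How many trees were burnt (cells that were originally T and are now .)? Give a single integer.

Answer: 14

Derivation:
Step 1: +5 fires, +2 burnt (F count now 5)
Step 2: +4 fires, +5 burnt (F count now 4)
Step 3: +3 fires, +4 burnt (F count now 3)
Step 4: +1 fires, +3 burnt (F count now 1)
Step 5: +1 fires, +1 burnt (F count now 1)
Step 6: +0 fires, +1 burnt (F count now 0)
Fire out after step 6
Initially T: 15, now '.': 24
Total burnt (originally-T cells now '.'): 14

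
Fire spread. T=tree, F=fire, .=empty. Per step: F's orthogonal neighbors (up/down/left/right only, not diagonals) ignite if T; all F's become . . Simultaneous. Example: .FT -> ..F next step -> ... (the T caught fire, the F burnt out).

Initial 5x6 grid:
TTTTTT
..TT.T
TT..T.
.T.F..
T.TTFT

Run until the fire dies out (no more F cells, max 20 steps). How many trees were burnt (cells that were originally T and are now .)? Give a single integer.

Answer: 3

Derivation:
Step 1: +2 fires, +2 burnt (F count now 2)
Step 2: +1 fires, +2 burnt (F count now 1)
Step 3: +0 fires, +1 burnt (F count now 0)
Fire out after step 3
Initially T: 17, now '.': 16
Total burnt (originally-T cells now '.'): 3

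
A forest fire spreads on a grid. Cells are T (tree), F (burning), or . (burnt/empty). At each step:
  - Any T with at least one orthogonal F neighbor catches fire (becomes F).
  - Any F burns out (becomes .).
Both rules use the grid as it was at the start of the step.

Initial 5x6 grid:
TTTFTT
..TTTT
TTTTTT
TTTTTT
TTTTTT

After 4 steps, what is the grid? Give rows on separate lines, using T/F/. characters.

Step 1: 3 trees catch fire, 1 burn out
  TTF.FT
  ..TFTT
  TTTTTT
  TTTTTT
  TTTTTT
Step 2: 5 trees catch fire, 3 burn out
  TF...F
  ..F.FT
  TTTFTT
  TTTTTT
  TTTTTT
Step 3: 5 trees catch fire, 5 burn out
  F.....
  .....F
  TTF.FT
  TTTFTT
  TTTTTT
Step 4: 5 trees catch fire, 5 burn out
  ......
  ......
  TF...F
  TTF.FT
  TTTFTT

......
......
TF...F
TTF.FT
TTTFTT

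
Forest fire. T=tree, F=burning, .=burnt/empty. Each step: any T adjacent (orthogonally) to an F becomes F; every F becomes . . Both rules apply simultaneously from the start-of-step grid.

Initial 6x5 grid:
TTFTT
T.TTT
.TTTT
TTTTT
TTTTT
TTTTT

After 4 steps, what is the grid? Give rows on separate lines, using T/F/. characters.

Step 1: 3 trees catch fire, 1 burn out
  TF.FT
  T.FTT
  .TTTT
  TTTTT
  TTTTT
  TTTTT
Step 2: 4 trees catch fire, 3 burn out
  F...F
  T..FT
  .TFTT
  TTTTT
  TTTTT
  TTTTT
Step 3: 5 trees catch fire, 4 burn out
  .....
  F...F
  .F.FT
  TTFTT
  TTTTT
  TTTTT
Step 4: 4 trees catch fire, 5 burn out
  .....
  .....
  ....F
  TF.FT
  TTFTT
  TTTTT

.....
.....
....F
TF.FT
TTFTT
TTTTT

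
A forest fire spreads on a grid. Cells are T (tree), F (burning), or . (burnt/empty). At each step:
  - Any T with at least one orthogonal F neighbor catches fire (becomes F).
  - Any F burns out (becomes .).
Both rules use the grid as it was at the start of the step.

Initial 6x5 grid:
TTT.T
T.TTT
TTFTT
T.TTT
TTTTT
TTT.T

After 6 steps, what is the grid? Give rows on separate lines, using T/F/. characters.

Step 1: 4 trees catch fire, 1 burn out
  TTT.T
  T.FTT
  TF.FT
  T.FTT
  TTTTT
  TTT.T
Step 2: 6 trees catch fire, 4 burn out
  TTF.T
  T..FT
  F...F
  T..FT
  TTFTT
  TTT.T
Step 3: 8 trees catch fire, 6 burn out
  TF..T
  F...F
  .....
  F...F
  TF.FT
  TTF.T
Step 4: 5 trees catch fire, 8 burn out
  F...F
  .....
  .....
  .....
  F...F
  TF..T
Step 5: 2 trees catch fire, 5 burn out
  .....
  .....
  .....
  .....
  .....
  F...F
Step 6: 0 trees catch fire, 2 burn out
  .....
  .....
  .....
  .....
  .....
  .....

.....
.....
.....
.....
.....
.....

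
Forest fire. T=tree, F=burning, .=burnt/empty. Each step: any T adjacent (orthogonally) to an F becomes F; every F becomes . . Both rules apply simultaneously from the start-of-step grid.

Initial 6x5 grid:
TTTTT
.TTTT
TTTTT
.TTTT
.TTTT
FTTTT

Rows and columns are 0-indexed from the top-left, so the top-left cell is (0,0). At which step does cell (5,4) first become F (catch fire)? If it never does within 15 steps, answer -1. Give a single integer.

Step 1: cell (5,4)='T' (+1 fires, +1 burnt)
Step 2: cell (5,4)='T' (+2 fires, +1 burnt)
Step 3: cell (5,4)='T' (+3 fires, +2 burnt)
Step 4: cell (5,4)='F' (+4 fires, +3 burnt)
  -> target ignites at step 4
Step 5: cell (5,4)='.' (+5 fires, +4 burnt)
Step 6: cell (5,4)='.' (+4 fires, +5 burnt)
Step 7: cell (5,4)='.' (+4 fires, +4 burnt)
Step 8: cell (5,4)='.' (+2 fires, +4 burnt)
Step 9: cell (5,4)='.' (+1 fires, +2 burnt)
Step 10: cell (5,4)='.' (+0 fires, +1 burnt)
  fire out at step 10

4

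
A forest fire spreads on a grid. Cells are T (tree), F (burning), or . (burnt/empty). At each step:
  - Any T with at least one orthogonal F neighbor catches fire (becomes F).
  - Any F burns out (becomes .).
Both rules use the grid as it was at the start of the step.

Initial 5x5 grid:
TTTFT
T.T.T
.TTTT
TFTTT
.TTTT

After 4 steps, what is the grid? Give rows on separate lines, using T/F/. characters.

Step 1: 6 trees catch fire, 2 burn out
  TTF.F
  T.T.T
  .FTTT
  F.FTT
  .FTTT
Step 2: 6 trees catch fire, 6 burn out
  TF...
  T.F.F
  ..FTT
  ...FT
  ..FTT
Step 3: 5 trees catch fire, 6 burn out
  F....
  T....
  ...FF
  ....F
  ...FT
Step 4: 2 trees catch fire, 5 burn out
  .....
  F....
  .....
  .....
  ....F

.....
F....
.....
.....
....F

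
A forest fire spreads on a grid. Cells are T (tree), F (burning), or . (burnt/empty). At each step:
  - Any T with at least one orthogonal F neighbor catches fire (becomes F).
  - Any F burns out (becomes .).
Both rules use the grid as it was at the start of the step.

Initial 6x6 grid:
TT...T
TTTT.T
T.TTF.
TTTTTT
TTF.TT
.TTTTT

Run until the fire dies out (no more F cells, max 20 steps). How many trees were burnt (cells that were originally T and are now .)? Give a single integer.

Answer: 24

Derivation:
Step 1: +5 fires, +2 burnt (F count now 5)
Step 2: +9 fires, +5 burnt (F count now 9)
Step 3: +4 fires, +9 burnt (F count now 4)
Step 4: +3 fires, +4 burnt (F count now 3)
Step 5: +2 fires, +3 burnt (F count now 2)
Step 6: +1 fires, +2 burnt (F count now 1)
Step 7: +0 fires, +1 burnt (F count now 0)
Fire out after step 7
Initially T: 26, now '.': 34
Total burnt (originally-T cells now '.'): 24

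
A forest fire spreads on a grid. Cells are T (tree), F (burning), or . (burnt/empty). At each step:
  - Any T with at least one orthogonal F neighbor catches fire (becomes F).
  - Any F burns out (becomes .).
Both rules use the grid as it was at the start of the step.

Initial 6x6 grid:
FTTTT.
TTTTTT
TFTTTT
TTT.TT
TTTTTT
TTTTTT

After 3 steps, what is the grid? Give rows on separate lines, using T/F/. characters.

Step 1: 6 trees catch fire, 2 burn out
  .FTTT.
  FFTTTT
  F.FTTT
  TFT.TT
  TTTTTT
  TTTTTT
Step 2: 6 trees catch fire, 6 burn out
  ..FTT.
  ..FTTT
  ...FTT
  F.F.TT
  TFTTTT
  TTTTTT
Step 3: 6 trees catch fire, 6 burn out
  ...FT.
  ...FTT
  ....FT
  ....TT
  F.FTTT
  TFTTTT

...FT.
...FTT
....FT
....TT
F.FTTT
TFTTTT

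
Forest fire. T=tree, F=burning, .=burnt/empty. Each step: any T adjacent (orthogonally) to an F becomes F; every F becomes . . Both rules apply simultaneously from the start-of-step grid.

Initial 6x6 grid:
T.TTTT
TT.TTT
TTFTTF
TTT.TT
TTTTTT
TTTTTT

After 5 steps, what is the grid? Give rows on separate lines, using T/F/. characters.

Step 1: 6 trees catch fire, 2 burn out
  T.TTTT
  TT.TTF
  TF.FF.
  TTF.TF
  TTTTTT
  TTTTTT
Step 2: 9 trees catch fire, 6 burn out
  T.TTTF
  TF.FF.
  F.....
  TF..F.
  TTFTTF
  TTTTTT
Step 3: 9 trees catch fire, 9 burn out
  T.TFF.
  F.....
  ......
  F.....
  TF.FF.
  TTFTTF
Step 4: 6 trees catch fire, 9 burn out
  F.F...
  ......
  ......
  ......
  F.....
  TF.FF.
Step 5: 1 trees catch fire, 6 burn out
  ......
  ......
  ......
  ......
  ......
  F.....

......
......
......
......
......
F.....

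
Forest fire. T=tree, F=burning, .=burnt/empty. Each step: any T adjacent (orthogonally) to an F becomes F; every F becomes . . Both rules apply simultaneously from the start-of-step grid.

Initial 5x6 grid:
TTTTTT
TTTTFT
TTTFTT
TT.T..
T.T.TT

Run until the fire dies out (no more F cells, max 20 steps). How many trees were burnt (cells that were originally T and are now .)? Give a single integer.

Answer: 20

Derivation:
Step 1: +6 fires, +2 burnt (F count now 6)
Step 2: +5 fires, +6 burnt (F count now 5)
Step 3: +4 fires, +5 burnt (F count now 4)
Step 4: +3 fires, +4 burnt (F count now 3)
Step 5: +2 fires, +3 burnt (F count now 2)
Step 6: +0 fires, +2 burnt (F count now 0)
Fire out after step 6
Initially T: 23, now '.': 27
Total burnt (originally-T cells now '.'): 20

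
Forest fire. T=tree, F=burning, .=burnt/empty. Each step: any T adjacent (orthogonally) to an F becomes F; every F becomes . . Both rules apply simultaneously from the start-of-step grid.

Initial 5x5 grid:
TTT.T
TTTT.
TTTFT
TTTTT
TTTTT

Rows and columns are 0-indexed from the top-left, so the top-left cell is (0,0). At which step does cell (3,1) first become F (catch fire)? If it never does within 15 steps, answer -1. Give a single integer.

Step 1: cell (3,1)='T' (+4 fires, +1 burnt)
Step 2: cell (3,1)='T' (+5 fires, +4 burnt)
Step 3: cell (3,1)='F' (+6 fires, +5 burnt)
  -> target ignites at step 3
Step 4: cell (3,1)='.' (+4 fires, +6 burnt)
Step 5: cell (3,1)='.' (+2 fires, +4 burnt)
Step 6: cell (3,1)='.' (+0 fires, +2 burnt)
  fire out at step 6

3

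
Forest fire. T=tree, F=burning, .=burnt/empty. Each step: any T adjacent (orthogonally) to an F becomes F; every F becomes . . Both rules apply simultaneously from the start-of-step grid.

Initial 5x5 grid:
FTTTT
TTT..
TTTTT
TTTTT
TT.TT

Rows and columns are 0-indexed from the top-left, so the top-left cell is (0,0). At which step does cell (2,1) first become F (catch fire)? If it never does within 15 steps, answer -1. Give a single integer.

Step 1: cell (2,1)='T' (+2 fires, +1 burnt)
Step 2: cell (2,1)='T' (+3 fires, +2 burnt)
Step 3: cell (2,1)='F' (+4 fires, +3 burnt)
  -> target ignites at step 3
Step 4: cell (2,1)='.' (+4 fires, +4 burnt)
Step 5: cell (2,1)='.' (+3 fires, +4 burnt)
Step 6: cell (2,1)='.' (+2 fires, +3 burnt)
Step 7: cell (2,1)='.' (+2 fires, +2 burnt)
Step 8: cell (2,1)='.' (+1 fires, +2 burnt)
Step 9: cell (2,1)='.' (+0 fires, +1 burnt)
  fire out at step 9

3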